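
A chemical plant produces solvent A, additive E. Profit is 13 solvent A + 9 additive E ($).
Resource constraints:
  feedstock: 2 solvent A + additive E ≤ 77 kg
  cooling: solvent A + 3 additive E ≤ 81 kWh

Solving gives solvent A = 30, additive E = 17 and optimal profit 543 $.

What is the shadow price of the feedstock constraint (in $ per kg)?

6

Both feedstock and cooling are binding at x*.
From A_Bᵀ y = c: 2·y_feedstock + 1·y_cooling = 13; 1·y_feedstock + 3·y_cooling = 9.
Solving: y_feedstock = 6, y_cooling = 1.
Shadow price of feedstock = 6.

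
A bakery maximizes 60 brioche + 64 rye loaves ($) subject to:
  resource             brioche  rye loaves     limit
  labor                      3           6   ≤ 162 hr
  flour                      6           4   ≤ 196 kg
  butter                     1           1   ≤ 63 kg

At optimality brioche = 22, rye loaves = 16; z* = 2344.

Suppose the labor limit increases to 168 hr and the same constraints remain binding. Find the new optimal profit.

At the optimum: labor uses 162 of 162 (binding); flour uses 196 of 196 (binding); butter uses 38 of 63 (slack = 25).
Slack constraints have shadow price 0 (complementary slackness).
From A_Bᵀ y = c: 3·y_labor + 6·y_flour = 60; 6·y_labor + 4·y_flour = 64.
→ y_labor = 6 and y_flour = 7.
Δz = y_labor·Δb = 6 × (6) = 36, so new z* = 2344 + 36 = 2380.

2380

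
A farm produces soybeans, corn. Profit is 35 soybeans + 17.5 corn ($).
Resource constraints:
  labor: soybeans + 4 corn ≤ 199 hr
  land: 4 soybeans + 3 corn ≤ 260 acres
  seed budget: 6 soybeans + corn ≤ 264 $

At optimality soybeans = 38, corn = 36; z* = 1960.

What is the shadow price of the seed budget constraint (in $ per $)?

Check each constraint at x*: labor 182/199 (slack 17); land 260/260 (tight); seed budget 264/264 (tight).
Slack constraints have shadow price 0 (complementary slackness).
From A_Bᵀ y = c: 4·y_land + 6·y_seed budget = 35; 3·y_land + 1·y_seed budget = 17.5.
This yields shadow prices y_land = 5, y_seed budget = 2.5.
Shadow price of seed budget = 2.5.

2.5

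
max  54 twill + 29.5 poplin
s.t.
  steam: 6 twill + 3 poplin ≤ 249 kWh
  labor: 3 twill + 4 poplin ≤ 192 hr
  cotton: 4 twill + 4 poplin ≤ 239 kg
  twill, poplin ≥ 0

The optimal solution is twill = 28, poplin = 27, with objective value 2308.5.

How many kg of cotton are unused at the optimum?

19

cotton used = 4·28 + 4·27 = 220; slack = 239 − 220 = 19.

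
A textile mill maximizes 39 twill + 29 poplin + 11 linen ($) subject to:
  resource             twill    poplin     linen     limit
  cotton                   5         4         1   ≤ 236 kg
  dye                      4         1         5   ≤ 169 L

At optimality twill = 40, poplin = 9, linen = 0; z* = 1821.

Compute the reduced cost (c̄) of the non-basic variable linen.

At the optimum: cotton uses 236 of 236 (binding); dye uses 169 of 169 (binding).
Dual feasibility on the basic columns requires 5·y_cotton + 4·y_dye = 39, 4·y_cotton + 1·y_dye = 29.
Solving: y_cotton = 7, y_dye = 1.
Reduced cost of linen: c₃ − yᵀa₃ = 11 − (7·1 + 1·5) = 11 − 12 = -1.

-1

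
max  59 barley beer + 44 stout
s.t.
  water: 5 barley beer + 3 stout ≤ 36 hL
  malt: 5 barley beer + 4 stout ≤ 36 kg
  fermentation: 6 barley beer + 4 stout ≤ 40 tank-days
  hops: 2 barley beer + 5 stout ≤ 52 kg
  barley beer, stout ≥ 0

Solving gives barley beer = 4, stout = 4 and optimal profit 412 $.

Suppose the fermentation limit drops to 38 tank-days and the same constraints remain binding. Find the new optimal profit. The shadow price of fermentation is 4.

Δb = -2, so new z* = 412 + (4)·(-2) = 412 − 8 = 404.

404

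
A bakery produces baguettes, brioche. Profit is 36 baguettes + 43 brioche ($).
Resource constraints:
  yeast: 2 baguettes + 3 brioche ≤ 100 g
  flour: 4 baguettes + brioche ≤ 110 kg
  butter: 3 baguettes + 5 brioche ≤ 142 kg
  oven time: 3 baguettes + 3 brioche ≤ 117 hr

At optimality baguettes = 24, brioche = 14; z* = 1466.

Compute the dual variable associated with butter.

Check each constraint at x*: yeast 90/100 (slack 10); flour 110/110 (tight); butter 142/142 (tight); oven time 114/117 (slack 3).
By complementary slackness, y = 0 for the non-binding constraints.
The binding rows give the dual system: 4·y_flour + 3·y_butter = 36 and 1·y_flour + 5·y_butter = 43.
Solving: y_flour = 3, y_butter = 8.
Shadow price of butter = 8.

8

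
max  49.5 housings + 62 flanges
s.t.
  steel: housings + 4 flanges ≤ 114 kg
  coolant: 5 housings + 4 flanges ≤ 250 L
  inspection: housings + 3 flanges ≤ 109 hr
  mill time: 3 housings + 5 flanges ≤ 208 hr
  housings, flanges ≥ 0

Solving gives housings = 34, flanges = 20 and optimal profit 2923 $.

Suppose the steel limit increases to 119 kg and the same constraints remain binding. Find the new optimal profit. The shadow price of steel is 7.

Δb = 5, so new z* = 2923 + (7)·(5) = 2923 + 35 = 2958.

2958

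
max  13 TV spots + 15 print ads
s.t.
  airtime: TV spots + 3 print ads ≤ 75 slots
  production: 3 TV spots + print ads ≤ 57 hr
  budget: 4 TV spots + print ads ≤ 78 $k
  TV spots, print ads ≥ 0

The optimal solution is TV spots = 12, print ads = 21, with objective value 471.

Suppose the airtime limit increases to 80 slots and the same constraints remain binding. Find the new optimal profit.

491

Check each constraint at x*: airtime 75/75 (tight); production 57/57 (tight); budget 69/78 (slack 9).
Slack constraints have shadow price 0 (complementary slackness).
The binding rows give the dual system: 1·y_airtime + 3·y_production = 13 and 3·y_airtime + 1·y_production = 15.
This yields shadow prices y_airtime = 4, y_production = 3.
Δz = y_airtime·Δb = 4 × (5) = 20, so new z* = 471 + 20 = 491.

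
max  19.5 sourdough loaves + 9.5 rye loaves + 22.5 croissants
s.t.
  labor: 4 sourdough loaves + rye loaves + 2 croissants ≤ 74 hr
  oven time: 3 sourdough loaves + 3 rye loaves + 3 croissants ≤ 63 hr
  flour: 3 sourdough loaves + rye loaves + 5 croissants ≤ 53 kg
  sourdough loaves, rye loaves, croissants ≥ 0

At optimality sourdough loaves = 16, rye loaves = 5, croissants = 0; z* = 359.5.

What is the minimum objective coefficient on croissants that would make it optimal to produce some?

Binding: oven time and flour. Non-binding: labor (5 unused).
By complementary slackness, y = 0 for the non-binding constraint.
The binding rows give the dual system: 3·y_oven time + 3·y_flour = 19.5 and 3·y_oven time + 1·y_flour = 9.5.
Solving: y_oven time = 1.5, y_flour = 5.
croissants enters the basis when its profit ≥ yᵀa₃ = 1.5·3 + 5·5 = 29.5.

29.5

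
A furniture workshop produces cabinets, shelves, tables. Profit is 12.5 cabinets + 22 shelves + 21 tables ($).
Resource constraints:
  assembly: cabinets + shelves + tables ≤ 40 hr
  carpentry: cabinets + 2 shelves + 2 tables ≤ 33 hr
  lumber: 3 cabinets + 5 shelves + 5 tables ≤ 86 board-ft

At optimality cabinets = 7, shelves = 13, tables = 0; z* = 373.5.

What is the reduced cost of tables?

Check each constraint at x*: assembly 20/40 (slack 20); carpentry 33/33 (tight); lumber 86/86 (tight).
Since assembly is not tight, its dual is 0.
The binding rows give the dual system: 1·y_carpentry + 3·y_lumber = 12.5 and 2·y_carpentry + 5·y_lumber = 22.
Solving: y_carpentry = 3.5, y_lumber = 3.
Reduced cost of tables: c₃ − yᵀa₃ = 21 − (3.5·2 + 3·5) = 21 − 22 = -1.

-1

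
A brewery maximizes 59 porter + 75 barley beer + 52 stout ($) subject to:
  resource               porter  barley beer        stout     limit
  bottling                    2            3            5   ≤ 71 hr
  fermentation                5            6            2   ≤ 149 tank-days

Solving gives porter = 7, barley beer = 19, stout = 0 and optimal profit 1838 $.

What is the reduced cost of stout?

-1

Both bottling and fermentation are binding at x*.
From A_Bᵀ y = c: 2·y_bottling + 5·y_fermentation = 59; 3·y_bottling + 6·y_fermentation = 75.
Solving: y_bottling = 7, y_fermentation = 9.
Reduced cost of stout: c₃ − yᵀa₃ = 52 − (7·5 + 9·2) = 52 − 53 = -1.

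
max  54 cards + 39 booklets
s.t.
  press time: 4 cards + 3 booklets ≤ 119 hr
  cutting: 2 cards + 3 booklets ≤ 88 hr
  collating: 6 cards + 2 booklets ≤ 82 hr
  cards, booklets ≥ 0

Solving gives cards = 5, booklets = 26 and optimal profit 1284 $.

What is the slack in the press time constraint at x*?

press time used = 4·5 + 3·26 = 98; slack = 119 − 98 = 21.

21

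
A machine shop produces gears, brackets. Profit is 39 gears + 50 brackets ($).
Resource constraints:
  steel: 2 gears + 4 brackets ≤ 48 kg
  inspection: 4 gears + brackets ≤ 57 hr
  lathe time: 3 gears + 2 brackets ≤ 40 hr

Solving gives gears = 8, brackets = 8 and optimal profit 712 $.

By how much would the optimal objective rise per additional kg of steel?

At the optimum: steel uses 48 of 48 (binding); inspection uses 40 of 57 (slack = 17); lathe time uses 40 of 40 (binding).
Slack constraints have shadow price 0 (complementary slackness).
From A_Bᵀ y = c: 2·y_steel + 3·y_lathe time = 39; 4·y_steel + 2·y_lathe time = 50.
This yields shadow prices y_steel = 9, y_lathe time = 7.
Shadow price of steel = 9.

9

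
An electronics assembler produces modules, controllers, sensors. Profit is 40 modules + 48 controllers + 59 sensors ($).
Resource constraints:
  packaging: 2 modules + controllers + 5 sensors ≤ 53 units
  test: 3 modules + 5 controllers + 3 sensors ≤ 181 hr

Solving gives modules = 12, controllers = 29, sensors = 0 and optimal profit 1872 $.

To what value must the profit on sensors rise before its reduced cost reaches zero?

64

At the optimum: packaging uses 53 of 53 (binding); test uses 181 of 181 (binding).
The binding rows give the dual system: 2·y_packaging + 3·y_test = 40 and 1·y_packaging + 5·y_test = 48.
This yields shadow prices y_packaging = 8, y_test = 8.
sensors enters the basis when its profit ≥ yᵀa₃ = 8·5 + 8·3 = 64.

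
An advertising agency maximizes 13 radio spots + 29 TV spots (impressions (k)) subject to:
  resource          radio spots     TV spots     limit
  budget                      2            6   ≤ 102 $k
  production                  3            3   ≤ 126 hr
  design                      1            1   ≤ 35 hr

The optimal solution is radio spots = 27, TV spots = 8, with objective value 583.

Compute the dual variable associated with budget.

4

Binding: budget and design. Non-binding: production (21 unused).
Slack constraints have shadow price 0 (complementary slackness).
Dual feasibility on the basic columns requires 2·y_budget + 1·y_design = 13, 6·y_budget + 1·y_design = 29.
→ y_budget = 4 and y_design = 5.
Shadow price of budget = 4.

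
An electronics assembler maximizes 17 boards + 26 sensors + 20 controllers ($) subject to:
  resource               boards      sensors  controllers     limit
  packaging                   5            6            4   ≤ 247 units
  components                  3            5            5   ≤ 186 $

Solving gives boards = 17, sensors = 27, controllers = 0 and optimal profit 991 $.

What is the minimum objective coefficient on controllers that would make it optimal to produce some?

Check each constraint at x*: packaging 247/247 (tight); components 186/186 (tight).
From A_Bᵀ y = c: 5·y_packaging + 3·y_components = 17; 6·y_packaging + 5·y_components = 26.
Solving: y_packaging = 1, y_components = 4.
controllers enters the basis when its profit ≥ yᵀa₃ = 1·4 + 4·5 = 24.

24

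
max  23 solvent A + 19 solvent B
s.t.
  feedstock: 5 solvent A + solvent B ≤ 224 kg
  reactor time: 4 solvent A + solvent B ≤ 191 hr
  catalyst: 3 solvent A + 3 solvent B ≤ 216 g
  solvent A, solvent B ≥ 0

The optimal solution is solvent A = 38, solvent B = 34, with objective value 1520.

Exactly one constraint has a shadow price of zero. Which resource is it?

reactor time

feedstock: 224/224 (binding)
reactor time: 186/191 (slack 5)
catalyst: 216/216 (binding)
By complementary slackness, a constraint with positive slack has shadow price 0 → reactor time.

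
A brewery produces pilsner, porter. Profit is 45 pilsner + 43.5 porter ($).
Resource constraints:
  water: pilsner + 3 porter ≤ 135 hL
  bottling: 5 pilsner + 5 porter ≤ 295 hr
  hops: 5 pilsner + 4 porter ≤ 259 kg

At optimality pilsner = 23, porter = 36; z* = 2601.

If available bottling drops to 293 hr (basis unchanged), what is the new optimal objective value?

Check each constraint at x*: water 131/135 (slack 4); bottling 295/295 (tight); hops 259/259 (tight).
Since water is not tight, its dual is 0.
Dual feasibility on the basic columns requires 5·y_bottling + 5·y_hops = 45, 5·y_bottling + 4·y_hops = 43.5.
This yields shadow prices y_bottling = 7.5, y_hops = 1.5.
Δz = y_bottling·Δb = 7.5 × (-2) = -15, so new z* = 2601 − 15 = 2586.

2586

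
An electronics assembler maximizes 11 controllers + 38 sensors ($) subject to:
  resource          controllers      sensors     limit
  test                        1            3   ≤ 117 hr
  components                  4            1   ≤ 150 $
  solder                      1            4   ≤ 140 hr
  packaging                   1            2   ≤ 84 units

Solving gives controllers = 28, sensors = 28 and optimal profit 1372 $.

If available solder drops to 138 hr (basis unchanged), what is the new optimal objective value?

At the optimum: test uses 112 of 117 (slack = 5); components uses 140 of 150 (slack = 10); solder uses 140 of 140 (binding); packaging uses 84 of 84 (binding).
Since test, components are not tight, their duals are 0.
From A_Bᵀ y = c: 1·y_solder + 1·y_packaging = 11; 4·y_solder + 2·y_packaging = 38.
→ y_solder = 8 and y_packaging = 3.
Δz = y_solder·Δb = 8 × (-2) = -16, so new z* = 1372 − 16 = 1356.

1356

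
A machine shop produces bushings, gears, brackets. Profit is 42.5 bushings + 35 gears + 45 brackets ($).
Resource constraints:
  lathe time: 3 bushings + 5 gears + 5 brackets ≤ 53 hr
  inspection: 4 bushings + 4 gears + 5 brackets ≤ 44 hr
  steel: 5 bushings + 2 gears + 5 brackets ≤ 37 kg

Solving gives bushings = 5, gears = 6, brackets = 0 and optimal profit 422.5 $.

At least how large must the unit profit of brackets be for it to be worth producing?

At the optimum: lathe time uses 45 of 53 (slack = 8); inspection uses 44 of 44 (binding); steel uses 37 of 37 (binding).
Slack constraints have shadow price 0 (complementary slackness).
From A_Bᵀ y = c: 4·y_inspection + 5·y_steel = 42.5; 4·y_inspection + 2·y_steel = 35.
Solving: y_inspection = 7.5, y_steel = 2.5.
brackets enters the basis when its profit ≥ yᵀa₃ = 7.5·5 + 2.5·5 = 50.

50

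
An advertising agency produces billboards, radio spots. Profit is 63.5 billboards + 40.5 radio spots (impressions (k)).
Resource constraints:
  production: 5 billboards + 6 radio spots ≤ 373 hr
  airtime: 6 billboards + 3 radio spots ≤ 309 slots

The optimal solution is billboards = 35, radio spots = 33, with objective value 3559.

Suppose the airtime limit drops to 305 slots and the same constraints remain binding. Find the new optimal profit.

3525

Check each constraint at x*: production 373/373 (tight); airtime 309/309 (tight).
Dual feasibility on the basic columns requires 5·y_production + 6·y_airtime = 63.5, 6·y_production + 3·y_airtime = 40.5.
This yields shadow prices y_production = 2.5, y_airtime = 8.5.
Δz = y_airtime·Δb = 8.5 × (-4) = -34, so new z* = 3559 − 34 = 3525.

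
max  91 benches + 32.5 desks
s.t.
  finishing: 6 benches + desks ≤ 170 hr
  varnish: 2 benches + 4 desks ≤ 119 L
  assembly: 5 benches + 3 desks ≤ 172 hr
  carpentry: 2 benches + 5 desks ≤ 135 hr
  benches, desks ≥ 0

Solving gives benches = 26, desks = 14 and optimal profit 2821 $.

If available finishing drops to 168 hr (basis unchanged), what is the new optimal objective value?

2804

Check each constraint at x*: finishing 170/170 (tight); varnish 108/119 (slack 11); assembly 172/172 (tight); carpentry 122/135 (slack 13).
Since varnish, carpentry are not tight, their duals are 0.
From A_Bᵀ y = c: 6·y_finishing + 5·y_assembly = 91; 1·y_finishing + 3·y_assembly = 32.5.
This yields shadow prices y_finishing = 8.5, y_assembly = 8.
Δz = y_finishing·Δb = 8.5 × (-2) = -17, so new z* = 2821 − 17 = 2804.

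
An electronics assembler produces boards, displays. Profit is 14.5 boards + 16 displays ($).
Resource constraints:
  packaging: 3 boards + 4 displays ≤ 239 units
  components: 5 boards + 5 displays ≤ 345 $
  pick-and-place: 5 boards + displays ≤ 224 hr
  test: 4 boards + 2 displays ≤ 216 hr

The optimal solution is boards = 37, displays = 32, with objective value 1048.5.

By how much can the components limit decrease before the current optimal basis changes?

Binding constraints: packaging, components. The basis is B = [[3,4],[5,5]] with det -5.
Per unit decrease in components, x* moves by d = (-0.8, 0.6).
The basis stays optimal until boards reaches 0; allowable decrease = 46.25 $.

46.25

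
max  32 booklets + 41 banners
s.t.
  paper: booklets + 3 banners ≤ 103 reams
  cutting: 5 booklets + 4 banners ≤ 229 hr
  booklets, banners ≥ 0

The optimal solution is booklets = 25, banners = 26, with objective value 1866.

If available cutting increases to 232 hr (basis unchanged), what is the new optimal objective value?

1881

Check each constraint at x*: paper 103/103 (tight); cutting 229/229 (tight).
From A_Bᵀ y = c: 1·y_paper + 5·y_cutting = 32; 3·y_paper + 4·y_cutting = 41.
Solving: y_paper = 7, y_cutting = 5.
Δz = y_cutting·Δb = 5 × (3) = 15, so new z* = 1866 + 15 = 1881.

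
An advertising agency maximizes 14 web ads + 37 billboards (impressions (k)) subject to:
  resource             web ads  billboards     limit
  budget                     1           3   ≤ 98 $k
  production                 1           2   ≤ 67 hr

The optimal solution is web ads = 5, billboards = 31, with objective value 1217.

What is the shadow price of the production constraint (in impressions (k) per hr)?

Check each constraint at x*: budget 98/98 (tight); production 67/67 (tight).
From A_Bᵀ y = c: 1·y_budget + 1·y_production = 14; 3·y_budget + 2·y_production = 37.
Solving: y_budget = 9, y_production = 5.
Shadow price of production = 5.

5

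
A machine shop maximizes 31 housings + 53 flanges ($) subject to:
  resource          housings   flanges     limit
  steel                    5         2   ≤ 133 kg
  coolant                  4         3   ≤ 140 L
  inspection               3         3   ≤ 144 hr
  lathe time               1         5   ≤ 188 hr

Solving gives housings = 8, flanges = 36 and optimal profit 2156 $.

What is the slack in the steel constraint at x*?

21

steel used = 5·8 + 2·36 = 112; slack = 133 − 112 = 21.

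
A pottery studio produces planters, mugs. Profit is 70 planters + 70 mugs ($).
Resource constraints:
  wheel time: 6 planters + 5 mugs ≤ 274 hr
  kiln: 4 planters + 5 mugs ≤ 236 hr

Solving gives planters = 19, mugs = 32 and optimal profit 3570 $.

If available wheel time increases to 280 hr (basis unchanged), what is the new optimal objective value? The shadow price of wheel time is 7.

Δb = 6, so new z* = 3570 + (7)·(6) = 3570 + 42 = 3612.

3612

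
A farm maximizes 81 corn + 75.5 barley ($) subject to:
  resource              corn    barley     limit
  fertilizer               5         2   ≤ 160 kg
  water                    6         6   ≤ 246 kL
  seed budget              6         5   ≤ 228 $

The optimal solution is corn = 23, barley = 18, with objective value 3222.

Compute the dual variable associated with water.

8

Binding: water and seed budget. Non-binding: fertilizer (9 unused).
By complementary slackness, y = 0 for the non-binding constraint.
Dual feasibility on the basic columns requires 6·y_water + 6·y_seed budget = 81, 6·y_water + 5·y_seed budget = 75.5.
This yields shadow prices y_water = 8, y_seed budget = 5.5.
Shadow price of water = 8.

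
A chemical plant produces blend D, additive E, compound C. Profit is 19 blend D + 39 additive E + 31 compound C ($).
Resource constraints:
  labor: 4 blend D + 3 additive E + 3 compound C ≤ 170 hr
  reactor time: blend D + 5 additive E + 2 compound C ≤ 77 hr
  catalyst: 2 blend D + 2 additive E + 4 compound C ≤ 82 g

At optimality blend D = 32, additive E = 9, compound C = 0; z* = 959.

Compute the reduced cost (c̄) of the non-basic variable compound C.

-7

Binding: reactor time and catalyst. Non-binding: labor (15 unused).
Since labor is not tight, its dual is 0.
Dual feasibility on the basic columns requires 1·y_reactor time + 2·y_catalyst = 19, 5·y_reactor time + 2·y_catalyst = 39.
→ y_reactor time = 5 and y_catalyst = 7.
Reduced cost of compound C: c₃ − yᵀa₃ = 31 − (5·2 + 7·4) = 31 − 38 = -7.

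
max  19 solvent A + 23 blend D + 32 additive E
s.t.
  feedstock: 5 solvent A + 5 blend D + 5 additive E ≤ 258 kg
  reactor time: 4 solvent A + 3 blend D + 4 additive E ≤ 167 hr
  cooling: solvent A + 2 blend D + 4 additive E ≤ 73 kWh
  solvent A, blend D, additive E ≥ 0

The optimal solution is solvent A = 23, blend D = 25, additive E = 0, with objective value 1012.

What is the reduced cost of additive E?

-8

Binding: reactor time and cooling. Non-binding: feedstock (18 unused).
Since feedstock is not tight, its dual is 0.
From A_Bᵀ y = c: 4·y_reactor time + 1·y_cooling = 19; 3·y_reactor time + 2·y_cooling = 23.
→ y_reactor time = 3 and y_cooling = 7.
Reduced cost of additive E: c₃ − yᵀa₃ = 32 − (3·4 + 7·4) = 32 − 40 = -8.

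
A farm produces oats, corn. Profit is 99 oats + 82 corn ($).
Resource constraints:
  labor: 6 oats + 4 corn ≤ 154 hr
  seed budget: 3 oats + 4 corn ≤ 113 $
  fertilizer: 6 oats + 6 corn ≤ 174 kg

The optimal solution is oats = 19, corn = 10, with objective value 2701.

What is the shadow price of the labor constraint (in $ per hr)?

Binding: labor and fertilizer. Non-binding: seed budget (16 unused).
Since seed budget is not tight, its dual is 0.
The binding rows give the dual system: 6·y_labor + 6·y_fertilizer = 99 and 4·y_labor + 6·y_fertilizer = 82.
→ y_labor = 8.5 and y_fertilizer = 8.
Shadow price of labor = 8.5.

8.5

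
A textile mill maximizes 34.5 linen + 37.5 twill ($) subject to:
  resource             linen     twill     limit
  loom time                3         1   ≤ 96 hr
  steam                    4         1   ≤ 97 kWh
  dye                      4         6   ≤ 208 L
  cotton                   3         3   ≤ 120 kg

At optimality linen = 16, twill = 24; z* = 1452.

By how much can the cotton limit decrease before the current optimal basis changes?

Binding constraints: dye, cotton. The basis is B = [[4,6],[3,3]] with det -6.
Per unit decrease in cotton, x* moves by d = (-1, 0.6667).
The basis stays optimal until linen reaches 0; allowable decrease = 16 kg.

16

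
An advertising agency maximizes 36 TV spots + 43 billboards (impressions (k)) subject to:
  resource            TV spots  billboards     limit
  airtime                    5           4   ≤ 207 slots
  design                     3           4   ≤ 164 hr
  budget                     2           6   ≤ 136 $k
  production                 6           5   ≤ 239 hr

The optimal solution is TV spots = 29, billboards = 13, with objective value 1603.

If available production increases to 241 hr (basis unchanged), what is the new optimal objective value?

At the optimum: airtime uses 197 of 207 (slack = 10); design uses 139 of 164 (slack = 25); budget uses 136 of 136 (binding); production uses 239 of 239 (binding).
By complementary slackness, y = 0 for the non-binding constraints.
The binding rows give the dual system: 2·y_budget + 6·y_production = 36 and 6·y_budget + 5·y_production = 43.
Solving: y_budget = 3, y_production = 5.
Δz = y_production·Δb = 5 × (2) = 10, so new z* = 1603 + 10 = 1613.

1613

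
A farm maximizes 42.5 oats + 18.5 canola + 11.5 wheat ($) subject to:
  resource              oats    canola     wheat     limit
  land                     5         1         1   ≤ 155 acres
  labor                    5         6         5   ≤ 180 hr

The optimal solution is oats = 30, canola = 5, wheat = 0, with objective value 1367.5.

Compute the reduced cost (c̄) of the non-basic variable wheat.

-5

At the optimum: land uses 155 of 155 (binding); labor uses 180 of 180 (binding).
Dual feasibility on the basic columns requires 5·y_land + 5·y_labor = 42.5, 1·y_land + 6·y_labor = 18.5.
Solving: y_land = 6.5, y_labor = 2.
Reduced cost of wheat: c₃ − yᵀa₃ = 11.5 − (6.5·1 + 2·5) = 11.5 − 16.5 = -5.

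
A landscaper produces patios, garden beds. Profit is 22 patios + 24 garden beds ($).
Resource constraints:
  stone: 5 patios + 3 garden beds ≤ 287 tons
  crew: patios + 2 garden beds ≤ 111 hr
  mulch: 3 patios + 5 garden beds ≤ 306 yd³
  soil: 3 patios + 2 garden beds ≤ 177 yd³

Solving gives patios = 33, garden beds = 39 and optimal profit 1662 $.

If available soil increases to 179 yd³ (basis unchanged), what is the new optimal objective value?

1672

Binding: crew and soil. Non-binding: stone (5 unused), mulch (12 unused).
Slack constraints have shadow price 0 (complementary slackness).
Dual feasibility on the basic columns requires 1·y_crew + 3·y_soil = 22, 2·y_crew + 2·y_soil = 24.
Solving: y_crew = 7, y_soil = 5.
Δz = y_soil·Δb = 5 × (2) = 10, so new z* = 1662 + 10 = 1672.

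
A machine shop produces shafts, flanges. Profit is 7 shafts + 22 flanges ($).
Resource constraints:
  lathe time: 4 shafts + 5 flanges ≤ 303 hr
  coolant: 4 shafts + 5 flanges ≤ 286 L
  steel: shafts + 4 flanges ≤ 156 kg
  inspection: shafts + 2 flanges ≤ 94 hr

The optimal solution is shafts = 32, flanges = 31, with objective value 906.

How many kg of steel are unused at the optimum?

0

steel used = 1·32 + 4·31 = 156; slack = 156 − 156 = 0.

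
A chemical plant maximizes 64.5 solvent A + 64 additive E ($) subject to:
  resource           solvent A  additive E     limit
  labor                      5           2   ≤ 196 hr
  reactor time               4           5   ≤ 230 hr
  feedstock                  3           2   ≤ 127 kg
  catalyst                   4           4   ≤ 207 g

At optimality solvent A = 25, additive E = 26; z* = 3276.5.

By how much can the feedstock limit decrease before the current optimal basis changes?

Binding constraints: reactor time, feedstock. The basis is B = [[4,5],[3,2]] with det -7.
Per unit decrease in feedstock, x* moves by d = (-0.7143, 0.5714).
The basis stays optimal until solvent A reaches 0; allowable decrease = 35 kg.

35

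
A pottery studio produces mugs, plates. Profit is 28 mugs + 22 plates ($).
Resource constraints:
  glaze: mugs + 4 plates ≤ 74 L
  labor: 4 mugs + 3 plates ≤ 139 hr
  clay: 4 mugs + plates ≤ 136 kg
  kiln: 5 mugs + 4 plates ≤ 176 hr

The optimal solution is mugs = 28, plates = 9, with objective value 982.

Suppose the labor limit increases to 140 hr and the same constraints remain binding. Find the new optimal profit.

984

At the optimum: glaze uses 64 of 74 (slack = 10); labor uses 139 of 139 (binding); clay uses 121 of 136 (slack = 15); kiln uses 176 of 176 (binding).
Slack constraints have shadow price 0 (complementary slackness).
From A_Bᵀ y = c: 4·y_labor + 5·y_kiln = 28; 3·y_labor + 4·y_kiln = 22.
→ y_labor = 2 and y_kiln = 4.
Δz = y_labor·Δb = 2 × (1) = 2, so new z* = 982 + 2 = 984.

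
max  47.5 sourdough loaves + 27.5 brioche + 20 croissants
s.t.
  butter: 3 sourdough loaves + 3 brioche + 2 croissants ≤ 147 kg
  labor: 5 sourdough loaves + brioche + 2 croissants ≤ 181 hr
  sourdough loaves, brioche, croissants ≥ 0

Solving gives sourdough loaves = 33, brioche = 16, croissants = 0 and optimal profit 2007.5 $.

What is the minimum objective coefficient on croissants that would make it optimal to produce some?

25

Check each constraint at x*: butter 147/147 (tight); labor 181/181 (tight).
The binding rows give the dual system: 3·y_butter + 5·y_labor = 47.5 and 3·y_butter + 1·y_labor = 27.5.
This yields shadow prices y_butter = 7.5, y_labor = 5.
croissants enters the basis when its profit ≥ yᵀa₃ = 7.5·2 + 5·2 = 25.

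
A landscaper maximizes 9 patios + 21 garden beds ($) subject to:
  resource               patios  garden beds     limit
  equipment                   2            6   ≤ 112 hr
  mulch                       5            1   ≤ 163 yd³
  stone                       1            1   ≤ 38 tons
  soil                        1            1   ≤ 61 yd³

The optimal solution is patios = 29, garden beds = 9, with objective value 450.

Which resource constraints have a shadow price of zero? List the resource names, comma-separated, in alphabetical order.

mulch, soil

equipment: 112/112 (binding)
mulch: 154/163 (slack 9)
stone: 38/38 (binding)
soil: 38/61 (slack 23)
By complementary slackness, a constraint with positive slack has shadow price 0 → mulch, soil.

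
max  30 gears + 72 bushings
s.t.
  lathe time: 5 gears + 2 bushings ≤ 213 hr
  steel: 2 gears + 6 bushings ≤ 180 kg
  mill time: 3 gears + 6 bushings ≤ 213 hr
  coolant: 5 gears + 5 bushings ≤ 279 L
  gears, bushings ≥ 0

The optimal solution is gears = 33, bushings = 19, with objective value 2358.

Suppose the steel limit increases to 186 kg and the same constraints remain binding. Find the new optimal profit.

Binding: steel and mill time. Non-binding: lathe time (10 unused), coolant (19 unused).
Slack constraints have shadow price 0 (complementary slackness).
Dual feasibility on the basic columns requires 2·y_steel + 3·y_mill time = 30, 6·y_steel + 6·y_mill time = 72.
→ y_steel = 6 and y_mill time = 6.
Δz = y_steel·Δb = 6 × (6) = 36, so new z* = 2358 + 36 = 2394.

2394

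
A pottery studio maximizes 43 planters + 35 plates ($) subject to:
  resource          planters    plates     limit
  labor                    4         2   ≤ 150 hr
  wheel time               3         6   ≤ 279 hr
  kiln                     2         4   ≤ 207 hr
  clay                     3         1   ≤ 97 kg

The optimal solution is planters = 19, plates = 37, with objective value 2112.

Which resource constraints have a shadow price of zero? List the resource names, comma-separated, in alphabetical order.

clay, kiln

labor: 150/150 (binding)
wheel time: 279/279 (binding)
kiln: 186/207 (slack 21)
clay: 94/97 (slack 3)
By complementary slackness, a constraint with positive slack has shadow price 0 → clay, kiln.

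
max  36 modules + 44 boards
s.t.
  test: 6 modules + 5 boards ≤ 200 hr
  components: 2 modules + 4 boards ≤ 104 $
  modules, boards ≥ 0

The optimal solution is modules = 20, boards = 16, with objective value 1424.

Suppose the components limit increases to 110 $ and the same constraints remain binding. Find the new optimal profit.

1460

Both test and components are binding at x*.
Dual feasibility on the basic columns requires 6·y_test + 2·y_components = 36, 5·y_test + 4·y_components = 44.
Solving: y_test = 4, y_components = 6.
Δz = y_components·Δb = 6 × (6) = 36, so new z* = 1424 + 36 = 1460.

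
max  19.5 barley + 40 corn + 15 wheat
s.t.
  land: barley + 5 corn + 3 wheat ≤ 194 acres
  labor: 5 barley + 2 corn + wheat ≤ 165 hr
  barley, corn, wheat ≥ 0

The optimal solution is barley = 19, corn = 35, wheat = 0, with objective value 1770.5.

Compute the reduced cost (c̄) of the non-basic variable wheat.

-8.5

Check each constraint at x*: land 194/194 (tight); labor 165/165 (tight).
The binding rows give the dual system: 1·y_land + 5·y_labor = 19.5 and 5·y_land + 2·y_labor = 40.
Solving: y_land = 7, y_labor = 2.5.
Reduced cost of wheat: c₃ − yᵀa₃ = 15 − (7·3 + 2.5·1) = 15 − 23.5 = -8.5.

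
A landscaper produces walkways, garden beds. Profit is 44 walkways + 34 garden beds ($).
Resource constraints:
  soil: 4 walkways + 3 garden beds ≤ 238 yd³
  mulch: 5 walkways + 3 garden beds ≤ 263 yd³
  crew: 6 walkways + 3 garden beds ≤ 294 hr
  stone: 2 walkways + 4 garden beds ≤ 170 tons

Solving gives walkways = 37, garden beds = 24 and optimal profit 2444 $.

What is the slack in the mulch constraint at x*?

6

mulch used = 5·37 + 3·24 = 257; slack = 263 − 257 = 6.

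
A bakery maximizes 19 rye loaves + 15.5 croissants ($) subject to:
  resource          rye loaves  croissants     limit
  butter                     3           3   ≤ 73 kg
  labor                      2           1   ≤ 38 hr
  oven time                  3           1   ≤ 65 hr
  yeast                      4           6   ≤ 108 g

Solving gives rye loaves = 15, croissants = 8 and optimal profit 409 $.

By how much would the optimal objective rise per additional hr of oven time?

At the optimum: butter uses 69 of 73 (slack = 4); labor uses 38 of 38 (binding); oven time uses 53 of 65 (slack = 12); yeast uses 108 of 108 (binding).
By complementary slackness, y = 0 for the non-binding constraints.
The binding rows give the dual system: 2·y_labor + 4·y_yeast = 19 and 1·y_labor + 6·y_yeast = 15.5.
This yields shadow prices y_labor = 6.5, y_yeast = 1.5.
Shadow price of oven time = 0.

0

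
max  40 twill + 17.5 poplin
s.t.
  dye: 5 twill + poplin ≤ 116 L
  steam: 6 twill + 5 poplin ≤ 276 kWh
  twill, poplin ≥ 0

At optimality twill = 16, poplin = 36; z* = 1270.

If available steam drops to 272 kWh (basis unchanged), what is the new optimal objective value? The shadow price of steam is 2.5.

1260

Δb = -4, so new z* = 1270 + (2.5)·(-4) = 1270 − 10 = 1260.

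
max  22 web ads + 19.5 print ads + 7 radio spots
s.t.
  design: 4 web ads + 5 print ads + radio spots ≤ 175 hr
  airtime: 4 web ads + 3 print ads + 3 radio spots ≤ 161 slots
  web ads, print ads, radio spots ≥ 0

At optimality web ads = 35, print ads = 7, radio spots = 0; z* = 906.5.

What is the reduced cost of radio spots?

-6.5

At the optimum: design uses 175 of 175 (binding); airtime uses 161 of 161 (binding).
From A_Bᵀ y = c: 4·y_design + 4·y_airtime = 22; 5·y_design + 3·y_airtime = 19.5.
→ y_design = 1.5 and y_airtime = 4.
Reduced cost of radio spots: c₃ − yᵀa₃ = 7 − (1.5·1 + 4·3) = 7 − 13.5 = -6.5.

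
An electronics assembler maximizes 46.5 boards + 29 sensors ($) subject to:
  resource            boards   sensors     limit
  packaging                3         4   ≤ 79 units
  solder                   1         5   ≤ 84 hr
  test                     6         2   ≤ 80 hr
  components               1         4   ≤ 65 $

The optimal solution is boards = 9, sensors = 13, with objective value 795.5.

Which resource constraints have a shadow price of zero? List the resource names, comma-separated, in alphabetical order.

packaging: 79/79 (binding)
solder: 74/84 (slack 10)
test: 80/80 (binding)
components: 61/65 (slack 4)
By complementary slackness, a constraint with positive slack has shadow price 0 → components, solder.

components, solder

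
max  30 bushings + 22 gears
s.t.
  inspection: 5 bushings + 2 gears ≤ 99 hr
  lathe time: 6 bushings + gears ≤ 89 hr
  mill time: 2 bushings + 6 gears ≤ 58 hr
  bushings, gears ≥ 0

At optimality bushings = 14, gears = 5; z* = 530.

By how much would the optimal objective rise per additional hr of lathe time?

4

Check each constraint at x*: inspection 80/99 (slack 19); lathe time 89/89 (tight); mill time 58/58 (tight).
By complementary slackness, y = 0 for the non-binding constraint.
The binding rows give the dual system: 6·y_lathe time + 2·y_mill time = 30 and 1·y_lathe time + 6·y_mill time = 22.
→ y_lathe time = 4 and y_mill time = 3.
Shadow price of lathe time = 4.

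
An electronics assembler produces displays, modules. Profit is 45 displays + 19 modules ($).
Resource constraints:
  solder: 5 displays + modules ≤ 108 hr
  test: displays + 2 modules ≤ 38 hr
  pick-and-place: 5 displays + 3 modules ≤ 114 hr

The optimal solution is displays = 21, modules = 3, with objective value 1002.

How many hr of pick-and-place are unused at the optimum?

0

pick-and-place used = 5·21 + 3·3 = 114; slack = 114 − 114 = 0.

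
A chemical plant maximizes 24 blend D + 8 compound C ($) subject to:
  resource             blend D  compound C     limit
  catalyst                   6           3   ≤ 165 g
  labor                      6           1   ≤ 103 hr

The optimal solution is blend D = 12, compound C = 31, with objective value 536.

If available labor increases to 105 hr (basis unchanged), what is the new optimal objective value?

540

Check each constraint at x*: catalyst 165/165 (tight); labor 103/103 (tight).
From A_Bᵀ y = c: 6·y_catalyst + 6·y_labor = 24; 3·y_catalyst + 1·y_labor = 8.
This yields shadow prices y_catalyst = 2, y_labor = 2.
Δz = y_labor·Δb = 2 × (2) = 4, so new z* = 536 + 4 = 540.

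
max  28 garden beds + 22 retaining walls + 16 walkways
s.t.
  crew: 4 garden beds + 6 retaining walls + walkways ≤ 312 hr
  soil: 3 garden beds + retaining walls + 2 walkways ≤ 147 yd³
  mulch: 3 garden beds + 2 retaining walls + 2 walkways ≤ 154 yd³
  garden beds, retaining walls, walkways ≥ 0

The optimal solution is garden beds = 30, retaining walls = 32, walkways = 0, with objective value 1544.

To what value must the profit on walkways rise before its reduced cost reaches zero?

17

Check each constraint at x*: crew 312/312 (tight); soil 122/147 (slack 25); mulch 154/154 (tight).
By complementary slackness, y = 0 for the non-binding constraint.
Dual feasibility on the basic columns requires 4·y_crew + 3·y_mulch = 28, 6·y_crew + 2·y_mulch = 22.
This yields shadow prices y_crew = 1, y_mulch = 8.
walkways enters the basis when its profit ≥ yᵀa₃ = 1·1 + 8·2 = 17.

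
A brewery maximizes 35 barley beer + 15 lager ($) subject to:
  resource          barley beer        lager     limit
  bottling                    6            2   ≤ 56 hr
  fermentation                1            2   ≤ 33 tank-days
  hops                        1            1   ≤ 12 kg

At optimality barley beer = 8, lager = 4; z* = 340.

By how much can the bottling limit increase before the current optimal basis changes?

Binding constraints: bottling, hops. The basis is B = [[6,2],[1,1]] with det 4.
Per unit increase in bottling, x* moves by d = (0.25, -0.25).
The basis stays optimal until lager reaches 0; allowable increase = 16 hr.

16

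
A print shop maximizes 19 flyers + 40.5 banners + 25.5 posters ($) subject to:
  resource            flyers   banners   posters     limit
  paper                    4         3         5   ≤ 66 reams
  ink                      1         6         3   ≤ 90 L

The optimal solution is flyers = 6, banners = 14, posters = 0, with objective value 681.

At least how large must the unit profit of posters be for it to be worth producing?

32.5

Both paper and ink are binding at x*.
The binding rows give the dual system: 4·y_paper + 1·y_ink = 19 and 3·y_paper + 6·y_ink = 40.5.
→ y_paper = 3.5 and y_ink = 5.
posters enters the basis when its profit ≥ yᵀa₃ = 3.5·5 + 5·3 = 32.5.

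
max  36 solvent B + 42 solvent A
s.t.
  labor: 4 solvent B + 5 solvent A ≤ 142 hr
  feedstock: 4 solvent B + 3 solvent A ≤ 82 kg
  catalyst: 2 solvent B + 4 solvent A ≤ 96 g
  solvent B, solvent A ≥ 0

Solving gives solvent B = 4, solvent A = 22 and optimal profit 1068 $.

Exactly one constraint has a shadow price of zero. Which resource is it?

labor

labor: 126/142 (slack 16)
feedstock: 82/82 (binding)
catalyst: 96/96 (binding)
By complementary slackness, a constraint with positive slack has shadow price 0 → labor.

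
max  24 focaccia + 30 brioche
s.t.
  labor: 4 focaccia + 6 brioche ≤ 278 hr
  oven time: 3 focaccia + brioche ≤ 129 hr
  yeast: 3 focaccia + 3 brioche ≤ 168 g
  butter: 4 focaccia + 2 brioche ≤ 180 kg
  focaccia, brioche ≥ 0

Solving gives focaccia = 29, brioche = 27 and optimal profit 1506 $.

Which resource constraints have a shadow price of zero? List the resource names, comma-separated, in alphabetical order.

labor: 278/278 (binding)
oven time: 114/129 (slack 15)
yeast: 168/168 (binding)
butter: 170/180 (slack 10)
By complementary slackness, a constraint with positive slack has shadow price 0 → butter, oven time.

butter, oven time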